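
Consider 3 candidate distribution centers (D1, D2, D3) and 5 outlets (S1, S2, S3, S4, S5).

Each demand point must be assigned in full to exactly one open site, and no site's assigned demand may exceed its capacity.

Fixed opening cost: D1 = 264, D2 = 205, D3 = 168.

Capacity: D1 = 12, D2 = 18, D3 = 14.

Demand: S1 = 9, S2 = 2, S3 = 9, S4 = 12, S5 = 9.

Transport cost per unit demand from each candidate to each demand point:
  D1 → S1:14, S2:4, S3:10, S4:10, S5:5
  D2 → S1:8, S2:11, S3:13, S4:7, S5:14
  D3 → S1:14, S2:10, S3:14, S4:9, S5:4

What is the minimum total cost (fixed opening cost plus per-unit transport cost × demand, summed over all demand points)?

987

Open {D1, D2, D3}; cheapest assignment that respects the capacities:
  D1 (cap 12, load 11): S2, S5 — cost 2×4 + 9×5 = 53
  D2 (cap 18, load 18): S1, S3 — cost 9×8 + 9×13 = 189
  D3 (cap 14, load 12): S4 — cost 12×9 = 108
  Shipping 350, fixed 637 → total 987.
  Any other capacity-feasible assignment to {D1, D2, D3} ships for at least 350.
Total demand is 41 and no other set of sites has combined capacity ≥ 41, so {D1, D2, D3} is the only feasible choice of open sites. Minimum: 987.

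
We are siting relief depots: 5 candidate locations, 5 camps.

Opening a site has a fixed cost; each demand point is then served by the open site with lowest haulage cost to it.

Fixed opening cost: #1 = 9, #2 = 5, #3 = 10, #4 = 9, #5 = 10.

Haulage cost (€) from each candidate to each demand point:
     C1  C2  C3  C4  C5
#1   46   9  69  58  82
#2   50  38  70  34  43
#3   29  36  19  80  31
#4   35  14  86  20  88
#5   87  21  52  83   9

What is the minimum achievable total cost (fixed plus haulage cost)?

Open {#3, #4, #5}: assign each demand point to its cheapest open site.
  C1→#3 29, C2→#4 14, C3→#3 19, C4→#4 20, C5→#5 9
  haulage cost 91, fixed 29 → total 120.
Compare {#1, #3, #4, #5}: haulage cost 86 + fixed 38 = 124.
Compare {#2, #3, #4, #5}: haulage cost 91 + fixed 34 = 125.
Compare {#1, #2, #3, #4, #5}: haulage cost 86 + fixed 43 = 129.
All other subsets cost ≥ 124. Minimum total cost: 120.

120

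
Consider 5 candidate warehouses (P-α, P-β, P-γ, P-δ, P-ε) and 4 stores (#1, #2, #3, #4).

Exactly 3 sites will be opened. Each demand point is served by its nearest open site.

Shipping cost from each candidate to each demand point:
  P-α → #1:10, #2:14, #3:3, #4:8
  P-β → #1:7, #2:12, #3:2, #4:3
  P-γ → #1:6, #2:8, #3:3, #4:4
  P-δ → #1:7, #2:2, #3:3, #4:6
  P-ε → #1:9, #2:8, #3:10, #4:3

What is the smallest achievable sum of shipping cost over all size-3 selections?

13

Open {P-β, P-γ, P-δ}.
  #1→P-γ 6, #2→P-δ 2, #3→P-β 2, #4→P-β 3  ⇒ total 13.
Compare {P-α, P-β, P-δ}: total 14.
Compare {P-β, P-δ, P-ε}: total 14.
No size-3 selection does better; minimum is 13.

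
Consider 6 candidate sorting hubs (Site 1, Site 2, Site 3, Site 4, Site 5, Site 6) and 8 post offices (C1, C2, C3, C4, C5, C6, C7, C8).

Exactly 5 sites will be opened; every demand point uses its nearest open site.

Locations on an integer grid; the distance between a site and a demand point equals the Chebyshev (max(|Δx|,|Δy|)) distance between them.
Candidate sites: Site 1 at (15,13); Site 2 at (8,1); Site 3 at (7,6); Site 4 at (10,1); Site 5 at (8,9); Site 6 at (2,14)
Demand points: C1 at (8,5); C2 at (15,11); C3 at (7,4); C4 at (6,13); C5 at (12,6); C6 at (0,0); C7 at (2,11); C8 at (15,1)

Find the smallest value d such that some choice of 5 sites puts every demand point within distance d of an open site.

Open {Site 1, Site 2, Site 3, Site 4, Site 5}.
  Farthest demand point is C6 at distance 7 (to Site 3); all others are ≤ 7.
With {Site 1, Site 2, Site 3, Site 4, Site 6} the worst case is 7.
With {Site 1, Site 2, Site 3, Site 5, Site 6} the worst case is 7.
No size-5 selection achieves below 7.

7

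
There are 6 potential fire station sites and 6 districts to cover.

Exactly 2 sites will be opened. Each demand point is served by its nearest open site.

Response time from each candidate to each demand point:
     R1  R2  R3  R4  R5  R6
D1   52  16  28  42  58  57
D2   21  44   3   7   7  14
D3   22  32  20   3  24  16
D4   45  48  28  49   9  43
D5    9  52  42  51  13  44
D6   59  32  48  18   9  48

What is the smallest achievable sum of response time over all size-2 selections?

68

Open {D1, D2}.
  R1→D2 21, R2→D1 16, R3→D2 3, R4→D2 7, R5→D2 7, R6→D2 14  ⇒ total 68.
Compare {D2, D3}: total 80.
Compare {D2, D5}: total 84.
No size-2 selection does better; minimum is 68.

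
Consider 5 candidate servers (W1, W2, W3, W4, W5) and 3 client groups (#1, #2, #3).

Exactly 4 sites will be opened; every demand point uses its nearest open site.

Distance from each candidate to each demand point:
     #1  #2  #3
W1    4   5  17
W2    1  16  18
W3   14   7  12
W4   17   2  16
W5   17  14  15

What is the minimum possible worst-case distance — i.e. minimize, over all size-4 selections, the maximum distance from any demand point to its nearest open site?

Open {W1, W2, W3, W4}.
  Farthest demand point is #3 at distance 12 (to W3); all others are ≤ 12.
With {W1, W2, W3, W5} the worst case is 12.
With {W1, W3, W4, W5} the worst case is 12.
No size-4 selection achieves below 12.

12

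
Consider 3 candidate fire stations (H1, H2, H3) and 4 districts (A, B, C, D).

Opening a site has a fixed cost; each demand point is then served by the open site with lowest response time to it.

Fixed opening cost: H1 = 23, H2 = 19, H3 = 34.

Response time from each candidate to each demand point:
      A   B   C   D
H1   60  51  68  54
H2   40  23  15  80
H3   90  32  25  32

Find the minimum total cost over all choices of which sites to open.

Open {H2, H3}: assign each demand point to its cheapest open site.
  A→H2 40, B→H2 23, C→H2 15, D→H3 32
  response time 110, fixed 53 → total 163.
Compare {H1, H2}: response time 132 + fixed 42 = 174.
Compare {H2}: response time 158 + fixed 19 = 177.
Compare {H1, H2, H3}: response time 110 + fixed 76 = 186.
All other subsets cost ≥ 174. Minimum total cost: 163.

163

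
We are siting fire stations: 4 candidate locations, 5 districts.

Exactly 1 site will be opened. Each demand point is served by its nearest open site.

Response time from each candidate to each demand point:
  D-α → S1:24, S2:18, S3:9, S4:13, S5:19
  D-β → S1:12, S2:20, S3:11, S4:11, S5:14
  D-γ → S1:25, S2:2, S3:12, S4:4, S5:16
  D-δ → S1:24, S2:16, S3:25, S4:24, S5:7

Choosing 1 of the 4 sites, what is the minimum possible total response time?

Open {D-γ}.
  S1→D-γ 25, S2→D-γ 2, S3→D-γ 12, S4→D-γ 4, S5→D-γ 16  ⇒ total 59.
Compare {D-β}: total 68.
Compare {D-α}: total 83.
No size-1 selection does better; minimum is 59.

59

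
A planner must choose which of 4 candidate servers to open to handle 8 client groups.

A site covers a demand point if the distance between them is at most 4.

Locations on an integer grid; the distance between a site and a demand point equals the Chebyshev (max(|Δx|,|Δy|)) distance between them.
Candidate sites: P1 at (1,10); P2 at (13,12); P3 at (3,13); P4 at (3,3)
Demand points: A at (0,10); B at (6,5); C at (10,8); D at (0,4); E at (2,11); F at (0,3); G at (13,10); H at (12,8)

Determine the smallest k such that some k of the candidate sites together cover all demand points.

3

Coverage sets (demand points within 4 of each site):
  P1: {A, E}
  P2: {C, G, H}
  P3: {A, E}
  P4: {B, D, F}
No 2 sites suffice: every size-2 union leaves at least one demand point uncovered.
But {P1, P2, P4} covers everything, so the minimum is 3.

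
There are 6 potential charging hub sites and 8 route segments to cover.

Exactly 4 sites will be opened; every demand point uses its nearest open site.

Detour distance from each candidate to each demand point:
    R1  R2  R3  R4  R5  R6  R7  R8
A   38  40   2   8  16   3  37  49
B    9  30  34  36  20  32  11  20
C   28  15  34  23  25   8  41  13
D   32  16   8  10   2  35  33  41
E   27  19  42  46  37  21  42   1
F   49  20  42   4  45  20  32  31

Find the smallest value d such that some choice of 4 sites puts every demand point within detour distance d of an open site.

15

Open {A, B, C, D}.
  Farthest demand point is R2 at detour distance 15 (to C); all others are ≤ 15.
With {B, C, D, E} the worst case is 15.
With {B, C, D, F} the worst case is 15.
No size-4 selection achieves below 15.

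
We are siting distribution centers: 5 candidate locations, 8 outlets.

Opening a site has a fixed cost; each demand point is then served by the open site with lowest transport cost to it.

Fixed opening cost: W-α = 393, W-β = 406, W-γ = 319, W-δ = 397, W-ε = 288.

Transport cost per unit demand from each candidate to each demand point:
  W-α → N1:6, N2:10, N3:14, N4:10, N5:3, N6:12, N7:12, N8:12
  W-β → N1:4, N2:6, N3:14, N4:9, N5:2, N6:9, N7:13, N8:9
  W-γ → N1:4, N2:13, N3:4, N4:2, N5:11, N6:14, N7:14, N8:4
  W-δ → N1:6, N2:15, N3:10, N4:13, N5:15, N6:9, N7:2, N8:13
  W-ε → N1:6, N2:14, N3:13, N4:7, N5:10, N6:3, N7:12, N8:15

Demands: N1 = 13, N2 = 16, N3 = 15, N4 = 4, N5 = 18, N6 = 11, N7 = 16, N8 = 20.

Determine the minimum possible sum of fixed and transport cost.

Open {W-γ}: assign each demand point to its cheapest open site.
  N1→W-γ 13×4=52, N2→W-γ 16×13=208, N3→W-γ 15×4=60, N4→W-γ 4×2=8, N5→W-γ 18×11=198, N6→W-γ 11×14=154, N7→W-γ 16×14=224, N8→W-γ 20×4=80
  transport cost 984, fixed 319 → total 1303.
Compare {W-β}: transport cost 917 + fixed 406 = 1323.
Compare {W-β, W-γ}: transport cost 639 + fixed 725 = 1364.
Compare {W-γ, W-ε}: transport cost 813 + fixed 607 = 1420.
All other subsets cost ≥ 1323. Minimum total cost: 1303.

1303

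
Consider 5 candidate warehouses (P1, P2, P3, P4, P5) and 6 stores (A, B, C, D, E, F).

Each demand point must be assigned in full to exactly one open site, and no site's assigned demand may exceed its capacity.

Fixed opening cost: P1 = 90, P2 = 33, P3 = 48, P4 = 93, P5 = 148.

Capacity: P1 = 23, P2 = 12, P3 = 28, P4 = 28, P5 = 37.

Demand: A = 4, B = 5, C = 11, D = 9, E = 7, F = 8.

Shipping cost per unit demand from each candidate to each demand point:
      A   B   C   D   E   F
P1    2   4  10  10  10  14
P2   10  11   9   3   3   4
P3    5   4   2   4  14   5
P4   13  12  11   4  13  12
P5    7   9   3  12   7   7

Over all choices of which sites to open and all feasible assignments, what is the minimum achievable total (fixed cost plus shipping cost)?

Open {P1, P2, P3}; cheapest assignment that respects the capacities:
  P1 (cap 23, load 9): A, B — cost 4×2 + 5×4 = 28
  P2 (cap 12, load 7): E — cost 7×3 = 21
  P3 (cap 28, load 28): C, D, F — cost 11×2 + 9×4 + 8×5 = 98
  Shipping 147, fixed 171 → total 318.
  Any other capacity-feasible assignment to {P1, P2, P3} ships for at least 147.
Compare {P2, P3, P4}: its best feasible assignment gives total 333.
Compare {P1, P3}: its best feasible assignment gives total 334.
Every other set of open sites that can feasibly serve all demand totals ≥ 333 even under its best assignment. Minimum: 318.

318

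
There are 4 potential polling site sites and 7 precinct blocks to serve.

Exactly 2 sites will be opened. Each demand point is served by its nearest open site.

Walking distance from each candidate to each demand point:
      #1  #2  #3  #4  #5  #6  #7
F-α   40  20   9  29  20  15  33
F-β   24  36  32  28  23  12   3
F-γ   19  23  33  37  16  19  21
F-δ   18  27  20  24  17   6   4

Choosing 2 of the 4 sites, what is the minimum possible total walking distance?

Open {F-α, F-δ}.
  #1→F-δ 18, #2→F-α 20, #3→F-α 9, #4→F-δ 24, #5→F-δ 17, #6→F-δ 6, #7→F-δ 4  ⇒ total 98.
Compare {F-γ, F-δ}: total 111.
Compare {F-β, F-δ}: total 115.
No size-2 selection does better; minimum is 98.

98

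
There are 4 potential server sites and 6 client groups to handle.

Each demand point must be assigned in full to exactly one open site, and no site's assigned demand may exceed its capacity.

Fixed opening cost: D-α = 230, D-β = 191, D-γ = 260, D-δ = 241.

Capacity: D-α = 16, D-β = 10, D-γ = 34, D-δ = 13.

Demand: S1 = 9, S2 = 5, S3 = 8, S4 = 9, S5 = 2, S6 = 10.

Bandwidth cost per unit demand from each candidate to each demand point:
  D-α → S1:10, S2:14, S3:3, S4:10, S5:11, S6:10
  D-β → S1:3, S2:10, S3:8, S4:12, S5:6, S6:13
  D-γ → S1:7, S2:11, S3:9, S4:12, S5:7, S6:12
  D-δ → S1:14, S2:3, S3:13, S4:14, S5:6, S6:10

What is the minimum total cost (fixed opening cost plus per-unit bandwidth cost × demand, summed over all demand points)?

Open {D-β, D-γ}; cheapest assignment that respects the capacities:
  D-β (cap 10, load 9): S1 — cost 9×3 = 27
  D-γ (cap 34, load 34): S2, S3, S4, S5, S6 — cost 5×11 + 8×9 + 9×12 + 2×7 + 10×12 = 369
  Shipping 396, fixed 451 → total 847.
  Any other capacity-feasible assignment to {D-β, D-γ} ships for at least 396.
Compare {D-α, D-γ}: its best feasible assignment gives total 882.
Compare {D-γ, D-δ}: its best feasible assignment gives total 911.
Every other set of open sites that can feasibly serve all demand totals ≥ 882 even under its best assignment. Minimum: 847.

847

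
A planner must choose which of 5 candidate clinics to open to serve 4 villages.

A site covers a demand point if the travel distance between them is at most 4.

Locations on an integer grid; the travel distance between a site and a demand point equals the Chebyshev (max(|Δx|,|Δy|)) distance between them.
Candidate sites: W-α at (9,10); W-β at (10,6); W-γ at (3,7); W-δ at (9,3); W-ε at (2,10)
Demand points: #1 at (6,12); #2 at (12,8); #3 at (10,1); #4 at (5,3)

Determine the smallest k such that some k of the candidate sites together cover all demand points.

Coverage sets (demand points within 4 of each site):
  W-α: {#1, #2}
  W-β: {#2}
  W-γ: {#4}
  W-δ: {#3, #4}
  W-ε: {#1}
No single site covers all 4 demand points.
But {W-α, W-δ} covers everything, so the minimum is 2.

2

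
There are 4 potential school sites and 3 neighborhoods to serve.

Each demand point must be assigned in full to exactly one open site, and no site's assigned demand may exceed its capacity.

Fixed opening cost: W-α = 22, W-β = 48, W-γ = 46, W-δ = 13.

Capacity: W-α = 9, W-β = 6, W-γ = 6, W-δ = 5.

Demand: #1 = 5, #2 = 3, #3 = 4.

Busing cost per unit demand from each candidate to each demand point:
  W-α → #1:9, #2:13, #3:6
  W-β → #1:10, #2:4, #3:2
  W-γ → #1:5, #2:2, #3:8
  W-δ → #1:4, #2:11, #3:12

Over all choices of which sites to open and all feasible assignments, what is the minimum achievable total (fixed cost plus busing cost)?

118

Open {W-α, W-δ}; cheapest assignment that respects the capacities:
  W-α (cap 9, load 7): #2, #3 — cost 3×13 + 4×6 = 63
  W-δ (cap 5, load 5): #1 — cost 5×4 = 20
  Shipping 83, fixed 35 → total 118.
  Any other capacity-feasible assignment to {W-α, W-δ} ships for at least 83.
Compare {W-α, W-γ, W-δ}: its best feasible assignment gives total 131.
Compare {W-α, W-β, W-δ}: its best feasible assignment gives total 139.
Every other set of open sites that can feasibly serve all demand totals ≥ 131 even under its best assignment. Minimum: 118.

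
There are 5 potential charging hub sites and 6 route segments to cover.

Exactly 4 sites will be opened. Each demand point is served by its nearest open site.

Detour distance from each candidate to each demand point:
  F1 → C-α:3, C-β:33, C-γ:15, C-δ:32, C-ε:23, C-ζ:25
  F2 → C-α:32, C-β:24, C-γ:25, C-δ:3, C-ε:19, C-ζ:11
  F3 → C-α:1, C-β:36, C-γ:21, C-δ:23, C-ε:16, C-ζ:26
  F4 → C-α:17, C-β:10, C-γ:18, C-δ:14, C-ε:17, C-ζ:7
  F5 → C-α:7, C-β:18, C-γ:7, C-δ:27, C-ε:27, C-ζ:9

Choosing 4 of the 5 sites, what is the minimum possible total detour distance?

Open {F2, F3, F4, F5}.
  C-α→F3 1, C-β→F4 10, C-γ→F5 7, C-δ→F2 3, C-ε→F3 16, C-ζ→F4 7  ⇒ total 44.
Compare {F1, F2, F4, F5}: total 47.
Compare {F1, F2, F3, F4}: total 52.
No size-4 selection does better; minimum is 44.

44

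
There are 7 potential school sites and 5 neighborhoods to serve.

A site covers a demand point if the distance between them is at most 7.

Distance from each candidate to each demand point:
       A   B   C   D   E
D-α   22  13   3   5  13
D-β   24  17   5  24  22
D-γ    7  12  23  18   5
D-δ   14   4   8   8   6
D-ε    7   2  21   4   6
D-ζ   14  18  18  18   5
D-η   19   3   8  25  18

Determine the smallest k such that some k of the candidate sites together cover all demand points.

Coverage sets (demand points within 7 of each site):
  D-α: {C, D}
  D-β: {C}
  D-γ: {A, E}
  D-δ: {B, E}
  D-ε: {A, B, D, E}
  D-ζ: {E}
  D-η: {B}
No single site covers all 5 demand points.
But {D-α, D-ε} covers everything, so the minimum is 2.

2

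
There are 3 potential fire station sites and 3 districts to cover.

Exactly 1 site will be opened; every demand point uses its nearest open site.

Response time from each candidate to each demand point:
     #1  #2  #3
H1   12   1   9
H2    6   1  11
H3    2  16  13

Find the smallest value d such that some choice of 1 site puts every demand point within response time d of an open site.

Open {H2}.
  Farthest demand point is #3 at response time 11 (to H2); all others are ≤ 11.
With {H1} the worst case is 12.
With {H3} the worst case is 16.
No size-1 selection achieves below 11.

11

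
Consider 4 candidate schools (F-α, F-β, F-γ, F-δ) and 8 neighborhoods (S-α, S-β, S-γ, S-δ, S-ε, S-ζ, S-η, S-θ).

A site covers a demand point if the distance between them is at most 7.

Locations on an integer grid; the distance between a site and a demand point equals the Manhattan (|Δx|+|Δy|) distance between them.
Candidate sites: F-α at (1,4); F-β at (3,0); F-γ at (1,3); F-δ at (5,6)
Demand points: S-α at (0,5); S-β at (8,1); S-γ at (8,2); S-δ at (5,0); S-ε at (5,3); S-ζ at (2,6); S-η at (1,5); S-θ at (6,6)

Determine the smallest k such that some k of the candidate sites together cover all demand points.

2

Coverage sets (demand points within 7 of each site):
  F-α: {S-α, S-ε, S-ζ, S-η, S-θ}
  F-β: {S-β, S-γ, S-δ, S-ε, S-ζ, S-η}
  F-γ: {S-α, S-δ, S-ε, S-ζ, S-η}
  F-δ: {S-α, S-γ, S-δ, S-ε, S-ζ, S-η, S-θ}
No single site covers all 8 demand points.
But {F-α, F-β} covers everything, so the minimum is 2.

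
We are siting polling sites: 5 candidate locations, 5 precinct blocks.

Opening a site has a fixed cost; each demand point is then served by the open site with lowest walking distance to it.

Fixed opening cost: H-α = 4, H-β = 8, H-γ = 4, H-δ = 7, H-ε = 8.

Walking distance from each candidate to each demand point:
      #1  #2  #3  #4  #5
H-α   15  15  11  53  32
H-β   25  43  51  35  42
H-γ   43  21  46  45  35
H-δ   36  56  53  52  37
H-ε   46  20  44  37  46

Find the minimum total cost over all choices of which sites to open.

Open {H-α, H-β}: assign each demand point to its cheapest open site.
  #1→H-α 15, #2→H-α 15, #3→H-α 11, #4→H-β 35, #5→H-α 32
  walking distance 108, fixed 12 → total 120.
Compare {H-α, H-ε}: walking distance 110 + fixed 12 = 122.
Compare {H-α, H-β, H-γ}: walking distance 108 + fixed 16 = 124.
Compare {H-α, H-γ}: walking distance 118 + fixed 8 = 126.
All other subsets cost ≥ 122. Minimum total cost: 120.

120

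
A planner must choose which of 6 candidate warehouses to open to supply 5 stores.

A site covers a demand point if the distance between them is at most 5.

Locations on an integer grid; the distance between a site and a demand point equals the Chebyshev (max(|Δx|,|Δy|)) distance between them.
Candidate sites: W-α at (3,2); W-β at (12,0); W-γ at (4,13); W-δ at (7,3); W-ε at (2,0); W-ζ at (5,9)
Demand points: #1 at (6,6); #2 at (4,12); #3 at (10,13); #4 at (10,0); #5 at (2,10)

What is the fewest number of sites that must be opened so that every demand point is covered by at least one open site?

Coverage sets (demand points within 5 of each site):
  W-α: {#1}
  W-β: {#4}
  W-γ: {#2, #5}
  W-δ: {#1, #4}
  W-ε: {}
  W-ζ: {#1, #2, #3, #5}
No single site covers all 5 demand points.
But {W-β, W-ζ} covers everything, so the minimum is 2.

2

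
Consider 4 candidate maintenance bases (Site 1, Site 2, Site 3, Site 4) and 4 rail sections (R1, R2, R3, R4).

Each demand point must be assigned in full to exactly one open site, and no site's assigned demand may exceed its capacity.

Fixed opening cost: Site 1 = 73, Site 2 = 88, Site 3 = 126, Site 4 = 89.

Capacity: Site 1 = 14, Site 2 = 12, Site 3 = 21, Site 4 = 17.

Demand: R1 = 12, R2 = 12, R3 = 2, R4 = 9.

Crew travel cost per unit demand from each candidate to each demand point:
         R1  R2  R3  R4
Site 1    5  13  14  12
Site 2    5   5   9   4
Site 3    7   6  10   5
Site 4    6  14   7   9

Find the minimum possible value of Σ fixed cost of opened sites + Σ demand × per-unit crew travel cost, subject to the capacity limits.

Open {Site 1, Site 3}; cheapest assignment that respects the capacities:
  Site 1 (cap 14, load 14): R1, R3 — cost 12×5 + 2×14 = 88
  Site 3 (cap 21, load 21): R2, R4 — cost 12×6 + 9×5 = 117
  Shipping 205, fixed 199 → total 404.
  Any other capacity-feasible assignment to {Site 1, Site 3} ships for at least 205.
Compare {Site 3, Site 4}: its best feasible assignment gives total 418.
Compare {Site 1, Site 2, Site 4}: its best feasible assignment gives total 465.
Every other set of open sites that can feasibly serve all demand totals ≥ 418 even under its best assignment. Minimum: 404.

404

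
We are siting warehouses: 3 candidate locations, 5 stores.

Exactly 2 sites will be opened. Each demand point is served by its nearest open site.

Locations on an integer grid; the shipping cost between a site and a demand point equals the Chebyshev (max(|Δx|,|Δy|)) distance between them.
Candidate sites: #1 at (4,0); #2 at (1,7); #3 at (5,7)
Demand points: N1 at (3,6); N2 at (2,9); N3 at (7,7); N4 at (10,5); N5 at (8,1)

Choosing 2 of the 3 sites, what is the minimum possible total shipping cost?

16

Open {#1, #3}.
  N1→#3 2, N2→#3 3, N3→#3 2, N4→#3 5, N5→#1 4  ⇒ total 16.
Compare {#2, #3}: total 17.
Compare {#1, #2}: total 20.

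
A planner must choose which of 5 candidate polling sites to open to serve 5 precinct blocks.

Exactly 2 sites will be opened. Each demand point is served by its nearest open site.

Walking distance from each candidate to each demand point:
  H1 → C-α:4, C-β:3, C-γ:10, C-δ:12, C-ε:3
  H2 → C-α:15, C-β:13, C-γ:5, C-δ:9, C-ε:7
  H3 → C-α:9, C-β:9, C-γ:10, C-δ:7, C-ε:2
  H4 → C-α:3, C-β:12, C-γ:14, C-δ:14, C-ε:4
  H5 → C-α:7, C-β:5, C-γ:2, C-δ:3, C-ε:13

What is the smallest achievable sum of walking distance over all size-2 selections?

15

Open {H1, H5}.
  C-α→H1 4, C-β→H1 3, C-γ→H5 2, C-δ→H5 3, C-ε→H1 3  ⇒ total 15.
Compare {H4, H5}: total 17.
Compare {H3, H5}: total 19.
No size-2 selection does better; minimum is 15.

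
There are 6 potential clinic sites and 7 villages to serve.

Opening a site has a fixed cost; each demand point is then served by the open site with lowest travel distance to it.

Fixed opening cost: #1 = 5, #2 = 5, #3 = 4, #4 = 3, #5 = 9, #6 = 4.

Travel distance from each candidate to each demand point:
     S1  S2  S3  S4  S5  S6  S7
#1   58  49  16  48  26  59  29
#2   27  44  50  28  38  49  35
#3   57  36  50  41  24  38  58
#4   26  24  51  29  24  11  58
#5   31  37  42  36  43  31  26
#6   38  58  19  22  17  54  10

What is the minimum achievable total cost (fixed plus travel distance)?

136

Open {#4, #6}: assign each demand point to its cheapest open site.
  S1→#4 26, S2→#4 24, S3→#6 19, S4→#6 22, S5→#6 17, S6→#4 11, S7→#6 10
  travel distance 129, fixed 7 → total 136.
Compare {#1, #4, #6}: travel distance 126 + fixed 12 = 138.
Compare {#3, #4, #6}: travel distance 129 + fixed 11 = 140.
Compare {#2, #4, #6}: travel distance 129 + fixed 12 = 141.
All other subsets cost ≥ 138. Minimum total cost: 136.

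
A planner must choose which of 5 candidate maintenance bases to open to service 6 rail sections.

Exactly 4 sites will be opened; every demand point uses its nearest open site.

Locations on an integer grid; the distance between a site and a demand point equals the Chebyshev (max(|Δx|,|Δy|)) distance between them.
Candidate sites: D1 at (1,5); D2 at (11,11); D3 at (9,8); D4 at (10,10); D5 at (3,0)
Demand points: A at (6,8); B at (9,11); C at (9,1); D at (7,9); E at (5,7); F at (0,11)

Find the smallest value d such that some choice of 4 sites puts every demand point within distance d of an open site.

6

Open {D1, D2, D3, D5}.
  Farthest demand point is C at distance 6 (to D5); all others are ≤ 6.
With {D1, D2, D4, D5} the worst case is 6.
With {D1, D3, D4, D5} the worst case is 6.
No size-4 selection achieves below 6.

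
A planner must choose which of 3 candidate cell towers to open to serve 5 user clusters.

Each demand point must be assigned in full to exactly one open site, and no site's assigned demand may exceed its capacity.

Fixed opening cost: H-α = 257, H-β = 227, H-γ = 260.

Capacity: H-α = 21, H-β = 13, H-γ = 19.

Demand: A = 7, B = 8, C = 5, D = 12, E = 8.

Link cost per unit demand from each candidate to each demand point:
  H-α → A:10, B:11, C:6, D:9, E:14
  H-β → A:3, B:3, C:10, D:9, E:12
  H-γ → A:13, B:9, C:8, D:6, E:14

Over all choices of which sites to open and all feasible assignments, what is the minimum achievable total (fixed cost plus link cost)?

Open {H-α, H-γ}; cheapest assignment that respects the capacities:
  H-α (cap 21, load 21): B, C, E — cost 8×11 + 5×6 + 8×14 = 230
  H-γ (cap 19, load 19): A, D — cost 7×13 + 12×6 = 163
  Shipping 393, fixed 517 → total 910.
  Any other capacity-feasible assignment to {H-α, H-γ} ships for at least 393.
Compare {H-α, H-β, H-γ}: its best feasible assignment gives total 1052.
Every other set of open sites that can feasibly serve all demand totals ≥ 1052 even under its best assignment. Minimum: 910.

910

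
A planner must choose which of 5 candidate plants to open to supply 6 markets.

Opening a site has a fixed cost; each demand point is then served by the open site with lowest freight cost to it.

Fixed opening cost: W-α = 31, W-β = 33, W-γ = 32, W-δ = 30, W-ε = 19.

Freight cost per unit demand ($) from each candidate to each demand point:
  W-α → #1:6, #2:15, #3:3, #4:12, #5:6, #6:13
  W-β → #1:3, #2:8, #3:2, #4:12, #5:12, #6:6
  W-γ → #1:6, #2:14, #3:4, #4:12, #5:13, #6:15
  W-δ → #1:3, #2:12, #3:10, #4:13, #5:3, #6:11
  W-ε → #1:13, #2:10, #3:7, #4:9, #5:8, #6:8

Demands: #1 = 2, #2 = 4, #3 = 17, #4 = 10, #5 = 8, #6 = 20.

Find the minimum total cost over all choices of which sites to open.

Open {W-β, W-δ, W-ε}: assign each demand point to its cheapest open site.
  #1→W-β 2×3=6, #2→W-β 4×8=32, #3→W-β 17×2=34, #4→W-ε 10×9=90, #5→W-δ 8×3=24, #6→W-β 20×6=120
  freight cost 306, fixed 82 → total 388.
Compare {W-β, W-ε}: freight cost 346 + fixed 52 = 398.
Compare {W-β, W-δ}: freight cost 336 + fixed 63 = 399.
Compare {W-α, W-β, W-ε}: freight cost 330 + fixed 83 = 413.
All other subsets cost ≥ 398. Minimum total cost: 388.

388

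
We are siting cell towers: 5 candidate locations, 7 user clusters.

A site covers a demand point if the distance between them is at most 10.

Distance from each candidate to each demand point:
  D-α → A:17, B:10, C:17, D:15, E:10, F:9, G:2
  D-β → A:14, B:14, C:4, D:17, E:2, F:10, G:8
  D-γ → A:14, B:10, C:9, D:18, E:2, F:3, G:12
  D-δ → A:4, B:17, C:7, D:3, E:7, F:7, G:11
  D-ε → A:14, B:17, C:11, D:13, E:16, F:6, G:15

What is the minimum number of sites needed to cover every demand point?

Coverage sets (demand points within 10 of each site):
  D-α: {B, E, F, G}
  D-β: {C, E, F, G}
  D-γ: {B, C, E, F}
  D-δ: {A, C, D, E, F}
  D-ε: {F}
No single site covers all 7 demand points.
But {D-α, D-δ} covers everything, so the minimum is 2.

2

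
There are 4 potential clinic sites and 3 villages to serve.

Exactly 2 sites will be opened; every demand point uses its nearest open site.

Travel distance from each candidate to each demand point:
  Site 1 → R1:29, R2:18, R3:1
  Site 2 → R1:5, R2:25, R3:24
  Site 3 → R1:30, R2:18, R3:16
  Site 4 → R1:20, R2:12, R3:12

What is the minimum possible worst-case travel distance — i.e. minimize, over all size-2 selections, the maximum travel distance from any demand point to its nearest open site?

12

Open {Site 2, Site 4}.
  Farthest demand point is R2 at travel distance 12 (to Site 4); all others are ≤ 12.
With {Site 1, Site 2} the worst case is 18.
With {Site 2, Site 3} the worst case is 18.
No size-2 selection achieves below 12.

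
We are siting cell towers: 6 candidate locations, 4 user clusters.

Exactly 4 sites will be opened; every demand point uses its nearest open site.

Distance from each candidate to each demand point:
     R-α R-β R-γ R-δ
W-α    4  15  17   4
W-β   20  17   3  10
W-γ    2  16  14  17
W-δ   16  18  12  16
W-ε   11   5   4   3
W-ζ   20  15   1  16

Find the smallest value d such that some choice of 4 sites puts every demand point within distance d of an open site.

5

Open {W-α, W-β, W-γ, W-ε}.
  Farthest demand point is R-β at distance 5 (to W-ε); all others are ≤ 5.
With {W-α, W-β, W-δ, W-ε} the worst case is 5.
With {W-α, W-β, W-ε, W-ζ} the worst case is 5.
No size-4 selection achieves below 5.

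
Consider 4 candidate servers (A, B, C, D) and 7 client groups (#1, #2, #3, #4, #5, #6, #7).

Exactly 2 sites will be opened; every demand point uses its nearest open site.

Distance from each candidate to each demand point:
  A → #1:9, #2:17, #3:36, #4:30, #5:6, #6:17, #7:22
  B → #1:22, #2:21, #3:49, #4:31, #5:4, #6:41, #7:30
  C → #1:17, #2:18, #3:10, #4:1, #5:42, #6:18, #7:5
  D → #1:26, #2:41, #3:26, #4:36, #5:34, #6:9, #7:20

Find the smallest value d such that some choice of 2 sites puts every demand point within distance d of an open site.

Open {A, C}.
  Farthest demand point is #2 at distance 17 (to A); all others are ≤ 17.
With {B, C} the worst case is 18.
With {A, D} the worst case is 30.
No size-2 selection achieves below 17.

17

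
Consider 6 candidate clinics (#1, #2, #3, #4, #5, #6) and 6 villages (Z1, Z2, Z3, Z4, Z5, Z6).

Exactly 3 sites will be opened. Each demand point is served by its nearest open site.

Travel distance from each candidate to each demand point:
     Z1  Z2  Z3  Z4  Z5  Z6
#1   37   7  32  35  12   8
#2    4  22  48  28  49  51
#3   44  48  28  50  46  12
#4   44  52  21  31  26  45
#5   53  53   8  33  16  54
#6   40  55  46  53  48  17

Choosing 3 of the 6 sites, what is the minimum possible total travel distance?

67

Open {#1, #2, #5}.
  Z1→#2 4, Z2→#1 7, Z3→#5 8, Z4→#2 28, Z5→#1 12, Z6→#1 8  ⇒ total 67.
Compare {#1, #2, #4}: total 80.
Compare {#1, #2, #3}: total 87.
No size-3 selection does better; minimum is 67.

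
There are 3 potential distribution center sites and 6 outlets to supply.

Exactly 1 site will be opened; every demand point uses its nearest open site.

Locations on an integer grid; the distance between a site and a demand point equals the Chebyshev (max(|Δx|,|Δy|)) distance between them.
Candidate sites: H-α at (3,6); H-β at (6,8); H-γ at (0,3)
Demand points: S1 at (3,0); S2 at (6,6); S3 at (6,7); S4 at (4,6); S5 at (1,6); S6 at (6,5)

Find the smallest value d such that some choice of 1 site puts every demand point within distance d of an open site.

6

Open {H-α}.
  Farthest demand point is S1 at distance 6 (to H-α); all others are ≤ 6.
With {H-γ} the worst case is 6.
With {H-β} the worst case is 8.
No size-1 selection achieves below 6.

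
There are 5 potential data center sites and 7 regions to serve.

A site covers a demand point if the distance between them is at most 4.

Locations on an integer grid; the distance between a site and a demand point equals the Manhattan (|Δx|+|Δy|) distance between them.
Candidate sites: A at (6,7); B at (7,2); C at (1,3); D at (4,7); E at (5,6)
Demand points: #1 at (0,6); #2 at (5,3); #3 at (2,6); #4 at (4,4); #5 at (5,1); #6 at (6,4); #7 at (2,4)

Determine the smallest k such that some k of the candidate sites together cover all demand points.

Coverage sets (demand points within 4 of each site):
  A: {#6}
  B: {#2, #5, #6}
  C: {#1, #2, #3, #4, #7}
  D: {#3, #4}
  E: {#2, #3, #4, #6}
No single site covers all 7 demand points.
But {B, C} covers everything, so the minimum is 2.

2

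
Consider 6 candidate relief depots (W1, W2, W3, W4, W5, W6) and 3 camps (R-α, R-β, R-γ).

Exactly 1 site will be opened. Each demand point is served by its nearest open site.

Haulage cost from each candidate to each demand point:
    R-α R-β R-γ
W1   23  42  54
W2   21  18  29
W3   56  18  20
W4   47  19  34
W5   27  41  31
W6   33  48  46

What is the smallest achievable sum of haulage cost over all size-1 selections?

68

Open {W2}.
  R-α→W2 21, R-β→W2 18, R-γ→W2 29  ⇒ total 68.
Compare {W3}: total 94.
Compare {W5}: total 99.
No size-1 selection does better; minimum is 68.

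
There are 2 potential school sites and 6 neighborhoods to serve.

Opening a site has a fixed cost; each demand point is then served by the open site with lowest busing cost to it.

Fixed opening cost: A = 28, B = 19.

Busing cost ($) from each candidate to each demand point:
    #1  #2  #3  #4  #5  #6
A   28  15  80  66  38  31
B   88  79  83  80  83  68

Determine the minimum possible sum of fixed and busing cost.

Open {A}: assign each demand point to its cheapest open site.
  #1→A 28, #2→A 15, #3→A 80, #4→A 66, #5→A 38, #6→A 31
  busing cost 258, fixed 28 → total 286.
Compare {A, B}: busing cost 258 + fixed 47 = 305.
Compare {B}: busing cost 481 + fixed 19 = 500.

286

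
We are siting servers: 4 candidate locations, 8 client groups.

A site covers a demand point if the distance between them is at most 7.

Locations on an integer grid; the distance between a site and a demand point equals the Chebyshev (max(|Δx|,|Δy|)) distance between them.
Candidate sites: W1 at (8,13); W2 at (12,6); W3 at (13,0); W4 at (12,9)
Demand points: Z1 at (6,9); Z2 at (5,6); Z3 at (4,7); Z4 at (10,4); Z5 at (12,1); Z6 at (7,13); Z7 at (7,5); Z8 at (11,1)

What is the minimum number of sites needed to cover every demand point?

2

Coverage sets (demand points within 7 of each site):
  W1: {Z1, Z2, Z3, Z6}
  W2: {Z1, Z2, Z4, Z5, Z6, Z7, Z8}
  W3: {Z4, Z5, Z7, Z8}
  W4: {Z1, Z2, Z4, Z6, Z7}
No single site covers all 8 demand points.
But {W1, W2} covers everything, so the minimum is 2.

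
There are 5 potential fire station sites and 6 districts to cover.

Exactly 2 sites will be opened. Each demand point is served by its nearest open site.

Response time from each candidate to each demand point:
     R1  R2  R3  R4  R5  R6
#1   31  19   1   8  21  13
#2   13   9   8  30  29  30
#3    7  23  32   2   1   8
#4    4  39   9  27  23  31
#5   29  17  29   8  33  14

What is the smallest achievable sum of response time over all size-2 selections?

Open {#2, #3}.
  R1→#3 7, R2→#2 9, R3→#2 8, R4→#3 2, R5→#3 1, R6→#3 8  ⇒ total 35.
Compare {#1, #3}: total 38.
Compare {#3, #4}: total 47.
No size-2 selection does better; minimum is 35.

35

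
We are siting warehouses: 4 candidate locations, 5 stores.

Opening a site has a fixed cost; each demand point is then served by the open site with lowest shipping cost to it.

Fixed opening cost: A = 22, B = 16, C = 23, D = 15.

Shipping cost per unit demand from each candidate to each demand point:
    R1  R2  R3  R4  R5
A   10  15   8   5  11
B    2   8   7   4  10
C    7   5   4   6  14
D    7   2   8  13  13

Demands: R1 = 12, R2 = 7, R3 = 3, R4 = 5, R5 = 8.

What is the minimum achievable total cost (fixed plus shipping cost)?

Open {B, D}: assign each demand point to its cheapest open site.
  R1→B 12×2=24, R2→D 7×2=14, R3→B 3×7=21, R4→B 5×4=20, R5→B 8×10=80
  shipping cost 159, fixed 31 → total 190.
Compare {B, C, D}: shipping cost 150 + fixed 54 = 204.
Compare {B, C}: shipping cost 171 + fixed 39 = 210.
Compare {A, B, D}: shipping cost 159 + fixed 53 = 212.
All other subsets cost ≥ 204. Minimum total cost: 190.

190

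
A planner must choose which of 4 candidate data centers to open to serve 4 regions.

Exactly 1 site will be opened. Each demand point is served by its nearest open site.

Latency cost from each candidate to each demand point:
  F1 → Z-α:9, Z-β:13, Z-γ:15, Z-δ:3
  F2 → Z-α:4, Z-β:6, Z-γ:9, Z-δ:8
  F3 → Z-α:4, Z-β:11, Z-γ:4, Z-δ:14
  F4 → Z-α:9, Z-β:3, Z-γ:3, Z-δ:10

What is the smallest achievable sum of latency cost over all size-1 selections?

Open {F4}.
  Z-α→F4 9, Z-β→F4 3, Z-γ→F4 3, Z-δ→F4 10  ⇒ total 25.
Compare {F2}: total 27.
Compare {F3}: total 33.
No size-1 selection does better; minimum is 25.

25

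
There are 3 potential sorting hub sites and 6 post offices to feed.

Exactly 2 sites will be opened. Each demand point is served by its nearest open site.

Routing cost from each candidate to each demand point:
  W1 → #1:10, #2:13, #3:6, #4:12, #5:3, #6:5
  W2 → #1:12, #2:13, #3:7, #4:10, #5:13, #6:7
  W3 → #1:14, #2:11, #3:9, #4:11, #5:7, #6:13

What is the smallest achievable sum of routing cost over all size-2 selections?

Open {W1, W3}.
  #1→W1 10, #2→W3 11, #3→W1 6, #4→W3 11, #5→W1 3, #6→W1 5  ⇒ total 46.
Compare {W1, W2}: total 47.
Compare {W2, W3}: total 54.

46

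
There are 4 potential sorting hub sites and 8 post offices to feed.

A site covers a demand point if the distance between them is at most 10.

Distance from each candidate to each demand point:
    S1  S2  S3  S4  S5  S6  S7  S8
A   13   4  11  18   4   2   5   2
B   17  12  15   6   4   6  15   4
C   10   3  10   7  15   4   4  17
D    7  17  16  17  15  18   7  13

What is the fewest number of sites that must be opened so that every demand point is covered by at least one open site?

2

Coverage sets (demand points within 10 of each site):
  A: {S2, S5, S6, S7, S8}
  B: {S4, S5, S6, S8}
  C: {S1, S2, S3, S4, S6, S7}
  D: {S1, S7}
No single site covers all 8 demand points.
But {A, C} covers everything, so the minimum is 2.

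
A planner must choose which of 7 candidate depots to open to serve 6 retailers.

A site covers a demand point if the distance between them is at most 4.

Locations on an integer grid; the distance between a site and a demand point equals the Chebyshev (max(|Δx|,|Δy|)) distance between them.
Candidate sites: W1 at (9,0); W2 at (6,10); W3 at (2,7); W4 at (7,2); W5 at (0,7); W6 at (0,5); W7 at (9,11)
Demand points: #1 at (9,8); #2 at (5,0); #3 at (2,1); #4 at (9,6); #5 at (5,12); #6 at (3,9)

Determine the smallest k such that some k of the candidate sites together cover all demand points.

3

Coverage sets (demand points within 4 of each site):
  W1: {#2}
  W2: {#1, #4, #5, #6}
  W3: {#6}
  W4: {#2, #4}
  W5: {#6}
  W6: {#3, #6}
  W7: {#1, #5}
No 2 sites suffice: every size-2 union leaves at least one demand point uncovered.
But {W1, W2, W6} covers everything, so the minimum is 3.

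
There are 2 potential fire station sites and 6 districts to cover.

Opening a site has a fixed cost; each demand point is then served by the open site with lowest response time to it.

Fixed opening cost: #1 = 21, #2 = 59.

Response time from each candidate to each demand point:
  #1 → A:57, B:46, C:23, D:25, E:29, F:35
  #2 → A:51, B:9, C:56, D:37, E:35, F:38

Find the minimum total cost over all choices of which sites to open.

236

Open {#1}: assign each demand point to its cheapest open site.
  A→#1 57, B→#1 46, C→#1 23, D→#1 25, E→#1 29, F→#1 35
  response time 215, fixed 21 → total 236.
Compare {#1, #2}: response time 172 + fixed 80 = 252.
Compare {#2}: response time 226 + fixed 59 = 285.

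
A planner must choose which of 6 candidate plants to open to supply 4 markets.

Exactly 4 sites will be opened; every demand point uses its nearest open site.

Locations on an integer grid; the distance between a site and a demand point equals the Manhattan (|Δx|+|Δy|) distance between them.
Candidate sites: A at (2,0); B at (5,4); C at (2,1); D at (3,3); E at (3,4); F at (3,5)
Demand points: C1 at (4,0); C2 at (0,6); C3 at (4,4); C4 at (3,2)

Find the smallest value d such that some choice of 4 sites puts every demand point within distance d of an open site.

4

Open {A, B, C, F}.
  Farthest demand point is C2 at distance 4 (to F); all others are ≤ 4.
With {A, B, D, F} the worst case is 4.
With {A, B, E, F} the worst case is 4.
No size-4 selection achieves below 4.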